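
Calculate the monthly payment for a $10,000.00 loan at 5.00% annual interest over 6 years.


Loan payment formula: PMT = PV × r / (1 − (1 + r)^(−n))
Monthly rate r = 0.05/12 ≈ 0.00416667, n = 72 months
Denominator: 1 − (1 + 0.05/12)^(−72) = 0.258720
PMT = $10,000.00 × (0.05/12) / 0.258720
PMT = $161.05 per month

PMT = PV × r / (1-(1+r)^(-n)) = $161.05/month


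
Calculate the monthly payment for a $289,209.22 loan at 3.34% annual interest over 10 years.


Loan payment formula: PMT = PV × r / (1 − (1 + r)^(−n))
Monthly rate r = 0.0334/12 ≈ 0.00278333, n = 120 months
Denominator: 1 − (1 + 0.0334/12)^(−120) = 0.283614
PMT = $289,209.22 × (0.0334/12) / 0.283614
PMT = $2,838.24 per month

PMT = PV × r / (1-(1+r)^(-n)) = $2,838.24/month


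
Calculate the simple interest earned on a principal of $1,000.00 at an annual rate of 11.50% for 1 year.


Simple interest formula: I = P × r × t
I = $1,000.00 × 0.115 × 1
I = $115.00

I = P × r × t = $115.00


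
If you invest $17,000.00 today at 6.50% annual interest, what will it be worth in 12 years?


Future value formula: FV = PV × (1 + r)^t
FV = $17,000.00 × (1 + 0.065)^12
FV = $17,000.00 × 2.1290962
FV = $36,194.64

FV = PV × (1 + r)^t = $36,194.64


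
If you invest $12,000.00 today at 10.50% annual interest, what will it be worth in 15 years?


Future value formula: FV = PV × (1 + r)^t
FV = $12,000.00 × (1 + 0.105)^15
FV = $12,000.00 × 4.4713037
FV = $53,655.64

FV = PV × (1 + r)^t = $53,655.64


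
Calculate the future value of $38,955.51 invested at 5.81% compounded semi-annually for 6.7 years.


Compound interest formula: A = P(1 + r/n)^(nt)
A = $38,955.51 × (1 + 0.0581/2)^(2 × 6.7)
Growth factor: (1 + 0.0581/2)^13.4 = 1.467739
A = $38,955.51 × 1.467739
A = $57,176.52

A = P(1 + r/n)^(nt) = $57,176.52


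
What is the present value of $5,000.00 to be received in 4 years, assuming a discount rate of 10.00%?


Present value formula: PV = FV / (1 + r)^t
PV = $5,000.00 / (1 + 0.1)^4
PV = $5,000.00 / 1.464100
PV = $3,415.07

PV = FV / (1 + r)^t = $3,415.07


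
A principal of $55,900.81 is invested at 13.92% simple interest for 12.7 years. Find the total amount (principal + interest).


Total amount formula: A = P(1 + rt) = P + P·r·t
Interest: I = P × r × t = $55,900.81 × 0.1392 × 12.7 = $98,823.69
A = P + I = $55,900.81 + $98,823.69 = $154,724.50

A = P + I = P(1 + rt) = $154,724.50


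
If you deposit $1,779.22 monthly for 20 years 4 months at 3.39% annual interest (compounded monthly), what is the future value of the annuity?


Future value of an ordinary annuity: FV = PMT × ((1 + r)^n − 1) / r
Monthly rate r = 0.0339/12 = 0.002825, n = 244
FV = $1,779.22 × ((1 + 0.0339/12)^244 − 1) / (0.0339/12)
FV = $1,779.22 × 350.578836
FV = $623,756.88

FV = PMT × ((1+r)^n - 1)/r = $623,756.88


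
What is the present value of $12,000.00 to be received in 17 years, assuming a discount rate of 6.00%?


Present value formula: PV = FV / (1 + r)^t
PV = $12,000.00 / (1 + 0.06)^17
PV = $12,000.00 / 2.692773
PV = $4,456.37

PV = FV / (1 + r)^t = $4,456.37


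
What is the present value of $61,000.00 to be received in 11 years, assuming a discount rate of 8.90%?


Present value formula: PV = FV / (1 + r)^t
PV = $61,000.00 / (1 + 0.089)^11
PV = $61,000.00 / 2.5545045
PV = $23,879.39

PV = FV / (1 + r)^t = $23,879.39


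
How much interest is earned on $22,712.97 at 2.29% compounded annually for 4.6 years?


Compound interest earned = final amount − principal.
A = P(1 + r/n)^(nt) = $22,712.97 × (1 + 0.0229/1)^(1 × 4.6) = $25,206.15
Interest = A − P = $25,206.15 − $22,712.97 = $2,493.18

Interest = A - P = $2,493.18


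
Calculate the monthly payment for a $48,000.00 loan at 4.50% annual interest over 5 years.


Loan payment formula: PMT = PV × r / (1 − (1 + r)^(−n))
Monthly rate r = 0.045/12 = 0.00375, n = 60 months
Denominator: 1 − (1 + 0.045/12)^(−60) = 0.201148
PMT = $48,000.00 × (0.045/12) / 0.201148
PMT = $894.86 per month

PMT = PV × r / (1-(1+r)^(-n)) = $894.86/month


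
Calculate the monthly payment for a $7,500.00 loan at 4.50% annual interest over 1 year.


Loan payment formula: PMT = PV × r / (1 − (1 + r)^(−n))
Monthly rate r = 0.045/12 = 0.00375, n = 12 months
Denominator: 1 − (1 + 0.045/12)^(−12) = 0.043922
PMT = $7,500.00 × (0.045/12) / 0.043922
PMT = $640.34 per month

PMT = PV × r / (1-(1+r)^(-n)) = $640.34/month


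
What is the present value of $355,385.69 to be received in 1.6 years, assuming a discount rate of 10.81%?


Present value formula: PV = FV / (1 + r)^t
PV = $355,385.69 / (1 + 0.1081)^1.6
PV = $355,385.69 / 1.17849116
PV = $301,559.91

PV = FV / (1 + r)^t = $301,559.91


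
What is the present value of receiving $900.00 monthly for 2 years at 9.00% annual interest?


Present value of an ordinary annuity: PV = PMT × (1 − (1 + r)^(−n)) / r
Monthly rate r = 0.09/12 = 0.0075, n = 24
PV = $900.00 × (1 − (1 + 0.09/12)^(−24)) / (0.09/12)
PV = $900.00 × 21.889146
PV = $19,700.23

PV = PMT × (1-(1+r)^(-n))/r = $19,700.23


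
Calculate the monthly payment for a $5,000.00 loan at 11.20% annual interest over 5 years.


Loan payment formula: PMT = PV × r / (1 − (1 + r)^(−n))
Monthly rate r = 0.112/12 ≈ 0.00933333, n = 60 months
Denominator: 1 − (1 + 0.112/12)^(−60) = 0.427305
PMT = $5,000.00 × (0.112/12) / 0.427305
PMT = $109.21 per month

PMT = PV × r / (1-(1+r)^(-n)) = $109.21/month


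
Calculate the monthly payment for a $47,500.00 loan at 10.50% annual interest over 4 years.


Loan payment formula: PMT = PV × r / (1 − (1 + r)^(−n))
Monthly rate r = 0.105/12 = 0.00875, n = 48 months
Denominator: 1 − (1 + 0.105/12)^(−48) = 0.341752
PMT = $47,500.00 × (0.105/12) / 0.341752
PMT = $1,216.16 per month

PMT = PV × r / (1-(1+r)^(-n)) = $1,216.16/month


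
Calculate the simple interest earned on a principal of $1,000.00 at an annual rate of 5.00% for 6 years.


Simple interest formula: I = P × r × t
I = $1,000.00 × 0.05 × 6
I = $300.00

I = P × r × t = $300.00


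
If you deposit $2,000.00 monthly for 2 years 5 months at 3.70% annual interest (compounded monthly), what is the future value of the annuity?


Future value of an ordinary annuity: FV = PMT × ((1 + r)^n − 1) / r
Monthly rate r = 0.037/12 ≈ 0.00308333, n = 29
FV = $2,000.00 × ((1 + 0.037/12)^29 − 1) / (0.037/12)
FV = $2,000.00 × 30.287279
FV = $60,574.56

FV = PMT × ((1+r)^n - 1)/r = $60,574.56


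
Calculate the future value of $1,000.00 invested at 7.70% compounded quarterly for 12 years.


Compound interest formula: A = P(1 + r/n)^(nt)
A = $1,000.00 × (1 + 0.077/4)^(4 × 12)
Growth factor: (1 + 0.077/4)^48 = 2.497322
A = $1,000.00 × 2.497322
A = $2,497.32

A = P(1 + r/n)^(nt) = $2,497.32


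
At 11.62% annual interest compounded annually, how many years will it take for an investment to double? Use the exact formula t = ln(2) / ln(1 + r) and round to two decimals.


Doubling condition: (1 + r)^t = 2
Take ln of both sides: t × ln(1 + r) = ln(2)
t = ln(2) / ln(1 + r)
t = 0.693147 / 0.109930
t = 6.31

t = ln(2) / ln(1 + r) = 6.31 years


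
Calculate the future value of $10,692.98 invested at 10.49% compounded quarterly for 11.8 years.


Compound interest formula: A = P(1 + r/n)^(nt)
A = $10,692.98 × (1 + 0.1049/4)^(4 × 11.8)
Growth factor: (1 + 0.1049/4)^47.2 = 3.393519
A = $10,692.98 × 3.393519
A = $36,286.83

A = P(1 + r/n)^(nt) = $36,286.83


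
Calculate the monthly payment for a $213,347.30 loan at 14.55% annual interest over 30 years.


Loan payment formula: PMT = PV × r / (1 − (1 + r)^(−n))
Monthly rate r = 0.1455/12 = 0.012125, n = 360 months
Denominator: 1 − (1 + 0.1455/12)^(−360) = 0.986947
PMT = $213,347.30 × (0.1455/12) / 0.986947
PMT = $2,621.05 per month

PMT = PV × r / (1-(1+r)^(-n)) = $2,621.05/month


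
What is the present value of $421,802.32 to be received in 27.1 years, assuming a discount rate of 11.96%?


Present value formula: PV = FV / (1 + r)^t
PV = $421,802.32 / (1 + 0.1196)^27.1
PV = $421,802.32 / 21.360151
PV = $19,747.16

PV = FV / (1 + r)^t = $19,747.16


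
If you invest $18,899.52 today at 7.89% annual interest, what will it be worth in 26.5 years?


Future value formula: FV = PV × (1 + r)^t
FV = $18,899.52 × (1 + 0.0789)^26.5
FV = $18,899.52 × 7.481723
FV = $141,400.97

FV = PV × (1 + r)^t = $141,400.97


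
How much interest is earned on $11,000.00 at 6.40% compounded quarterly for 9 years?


Compound interest earned = final amount − principal.
A = P(1 + r/n)^(nt) = $11,000.00 × (1 + 0.064/4)^(4 × 9) = $19,478.98
Interest = A − P = $19,478.98 − $11,000.00 = $8,478.98

Interest = A - P = $8,478.98


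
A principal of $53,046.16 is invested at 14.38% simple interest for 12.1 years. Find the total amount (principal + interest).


Total amount formula: A = P(1 + rt) = P + P·r·t
Interest: I = P × r × t = $53,046.16 × 0.1438 × 12.1 = $92,299.26
A = P + I = $53,046.16 + $92,299.26 = $145,345.42

A = P + I = P(1 + rt) = $145,345.42


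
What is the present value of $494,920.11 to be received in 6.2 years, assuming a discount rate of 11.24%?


Present value formula: PV = FV / (1 + r)^t
PV = $494,920.11 / (1 + 0.1124)^6.2
PV = $494,920.11 / 1.935611
PV = $255,691.93

PV = FV / (1 + r)^t = $255,691.93


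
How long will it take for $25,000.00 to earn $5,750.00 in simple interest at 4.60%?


Rearrange the simple interest formula for t:
I = P × r × t  ⇒  t = I / (P × r)
t = $5,750.00 / ($25,000.00 × 0.046)
t = 5

t = I/(P×r) = 5 years


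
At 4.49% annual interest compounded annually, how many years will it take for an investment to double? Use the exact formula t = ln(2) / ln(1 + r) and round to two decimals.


Doubling condition: (1 + r)^t = 2
Take ln of both sides: t × ln(1 + r) = ln(2)
t = ln(2) / ln(1 + r)
t = 0.693147 / 0.043921
t = 15.78

t = ln(2) / ln(1 + r) = 15.78 years


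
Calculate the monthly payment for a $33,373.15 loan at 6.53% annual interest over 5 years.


Loan payment formula: PMT = PV × r / (1 − (1 + r)^(−n))
Monthly rate r = 0.0653/12 ≈ 0.00544167, n = 60 months
Denominator: 1 − (1 + 0.0653/12)^(−60) = 0.277917
PMT = $33,373.15 × (0.0653/12) / 0.277917
PMT = $653.45 per month

PMT = PV × r / (1-(1+r)^(-n)) = $653.45/month


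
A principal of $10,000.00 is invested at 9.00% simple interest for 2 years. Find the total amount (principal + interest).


Total amount formula: A = P(1 + rt) = P + P·r·t
Interest: I = P × r × t = $10,000.00 × 0.09 × 2 = $1,800.00
A = P + I = $10,000.00 + $1,800.00 = $11,800.00

A = P + I = P(1 + rt) = $11,800.00


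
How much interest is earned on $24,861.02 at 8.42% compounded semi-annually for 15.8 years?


Compound interest earned = final amount − principal.
A = P(1 + r/n)^(nt) = $24,861.02 × (1 + 0.0842/2)^(2 × 15.8) = $91,507.32
Interest = A − P = $91,507.32 − $24,861.02 = $66,646.30

Interest = A - P = $66,646.30


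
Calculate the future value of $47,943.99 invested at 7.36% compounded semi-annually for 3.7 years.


Compound interest formula: A = P(1 + r/n)^(nt)
A = $47,943.99 × (1 + 0.0736/2)^(2 × 3.7)
Growth factor: (1 + 0.0736/2)^7.4 = 1.3066008
A = $47,943.99 × 1.3066008
A = $62,643.66

A = P(1 + r/n)^(nt) = $62,643.66


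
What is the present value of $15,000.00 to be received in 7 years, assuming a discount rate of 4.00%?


Present value formula: PV = FV / (1 + r)^t
PV = $15,000.00 / (1 + 0.04)^7
PV = $15,000.00 / 1.315932
PV = $11,398.77

PV = FV / (1 + r)^t = $11,398.77


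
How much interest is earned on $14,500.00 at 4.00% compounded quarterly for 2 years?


Compound interest earned = final amount − principal.
A = P(1 + r/n)^(nt) = $14,500.00 × (1 + 0.04/4)^(4 × 2) = $15,701.42
Interest = A − P = $15,701.42 − $14,500.00 = $1,201.42

Interest = A - P = $1,201.42


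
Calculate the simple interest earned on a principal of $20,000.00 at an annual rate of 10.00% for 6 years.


Simple interest formula: I = P × r × t
I = $20,000.00 × 0.1 × 6
I = $12,000.00

I = P × r × t = $12,000.00


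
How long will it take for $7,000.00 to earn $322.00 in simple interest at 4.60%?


Rearrange the simple interest formula for t:
I = P × r × t  ⇒  t = I / (P × r)
t = $322.00 / ($7,000.00 × 0.046)
t = 1

t = I/(P×r) = 1 year


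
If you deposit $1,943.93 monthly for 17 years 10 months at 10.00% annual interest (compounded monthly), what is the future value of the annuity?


Future value of an ordinary annuity: FV = PMT × ((1 + r)^n − 1) / r
Monthly rate r = 0.1/12 ≈ 0.00833333, n = 214
FV = $1,943.93 × ((1 + 0.1/12)^214 − 1) / (0.1/12)
FV = $1,943.93 × 588.702296
FV = $1,144,396.05

FV = PMT × ((1+r)^n - 1)/r = $1,144,396.05


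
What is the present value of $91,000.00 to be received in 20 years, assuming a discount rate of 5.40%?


Present value formula: PV = FV / (1 + r)^t
PV = $91,000.00 / (1 + 0.054)^20
PV = $91,000.00 / 2.862940
PV = $31,785.51

PV = FV / (1 + r)^t = $31,785.51


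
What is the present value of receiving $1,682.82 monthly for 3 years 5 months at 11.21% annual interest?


Present value of an ordinary annuity: PV = PMT × (1 − (1 + r)^(−n)) / r
Monthly rate r = 0.1121/12 ≈ 0.00934167, n = 41
PV = $1,682.82 × (1 − (1 + 0.1121/12)^(−41)) / (0.1121/12)
PV = $1,682.82 × 33.931795
PV = $57,101.10

PV = PMT × (1-(1+r)^(-n))/r = $57,101.10


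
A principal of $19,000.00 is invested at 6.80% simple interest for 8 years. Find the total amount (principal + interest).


Total amount formula: A = P(1 + rt) = P + P·r·t
Interest: I = P × r × t = $19,000.00 × 0.068 × 8 = $10,336.00
A = P + I = $19,000.00 + $10,336.00 = $29,336.00

A = P + I = P(1 + rt) = $29,336.00


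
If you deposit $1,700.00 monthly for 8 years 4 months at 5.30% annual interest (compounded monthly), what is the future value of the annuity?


Future value of an ordinary annuity: FV = PMT × ((1 + r)^n − 1) / r
Monthly rate r = 0.053/12 ≈ 0.00441667, n = 100
FV = $1,700.00 × ((1 + 0.053/12)^100 − 1) / (0.053/12)
FV = $1,700.00 × 125.385386
FV = $213,155.16

FV = PMT × ((1+r)^n - 1)/r = $213,155.16


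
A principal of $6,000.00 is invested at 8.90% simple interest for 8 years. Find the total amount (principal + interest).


Total amount formula: A = P(1 + rt) = P + P·r·t
Interest: I = P × r × t = $6,000.00 × 0.089 × 8 = $4,272.00
A = P + I = $6,000.00 + $4,272.00 = $10,272.00

A = P + I = P(1 + rt) = $10,272.00


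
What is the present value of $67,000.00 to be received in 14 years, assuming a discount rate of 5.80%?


Present value formula: PV = FV / (1 + r)^t
PV = $67,000.00 / (1 + 0.058)^14
PV = $67,000.00 / 2.201909
PV = $30,428.14

PV = FV / (1 + r)^t = $30,428.14


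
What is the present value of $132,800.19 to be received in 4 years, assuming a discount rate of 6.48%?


Present value formula: PV = FV / (1 + r)^t
PV = $132,800.19 / (1 + 0.0648)^4
PV = $132,800.19 / 1.2855003
PV = $103,306.23

PV = FV / (1 + r)^t = $103,306.23


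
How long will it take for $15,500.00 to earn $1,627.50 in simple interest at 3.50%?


Rearrange the simple interest formula for t:
I = P × r × t  ⇒  t = I / (P × r)
t = $1,627.50 / ($15,500.00 × 0.035)
t = 3

t = I/(P×r) = 3 years


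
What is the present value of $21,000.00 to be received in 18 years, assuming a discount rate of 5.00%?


Present value formula: PV = FV / (1 + r)^t
PV = $21,000.00 / (1 + 0.05)^18
PV = $21,000.00 / 2.406619
PV = $8,725.93

PV = FV / (1 + r)^t = $8,725.93


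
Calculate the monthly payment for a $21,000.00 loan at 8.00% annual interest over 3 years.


Loan payment formula: PMT = PV × r / (1 − (1 + r)^(−n))
Monthly rate r = 0.08/12 ≈ 0.00666667, n = 36 months
Denominator: 1 − (1 + 0.08/12)^(−36) = 0.212745
PMT = $21,000.00 × (0.08/12) / 0.212745
PMT = $658.06 per month

PMT = PV × r / (1-(1+r)^(-n)) = $658.06/month


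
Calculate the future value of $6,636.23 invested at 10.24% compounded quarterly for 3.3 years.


Compound interest formula: A = P(1 + r/n)^(nt)
A = $6,636.23 × (1 + 0.1024/4)^(4 × 3.3)
Growth factor: (1 + 0.1024/4)^13.2 = 1.3960782
A = $6,636.23 × 1.3960782
A = $9,264.70

A = P(1 + r/n)^(nt) = $9,264.70


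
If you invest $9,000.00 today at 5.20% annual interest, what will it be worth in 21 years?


Future value formula: FV = PV × (1 + r)^t
FV = $9,000.00 × (1 + 0.052)^21
FV = $9,000.00 × 2.899550
FV = $26,095.95

FV = PV × (1 + r)^t = $26,095.95


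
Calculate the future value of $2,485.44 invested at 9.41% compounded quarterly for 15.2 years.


Compound interest formula: A = P(1 + r/n)^(nt)
A = $2,485.44 × (1 + 0.0941/4)^(4 × 15.2)
Growth factor: (1 + 0.0941/4)^60.8 = 4.111365
A = $2,485.44 × 4.111365
A = $10,218.55

A = P(1 + r/n)^(nt) = $10,218.55


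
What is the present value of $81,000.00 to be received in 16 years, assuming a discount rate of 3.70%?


Present value formula: PV = FV / (1 + r)^t
PV = $81,000.00 / (1 + 0.037)^16
PV = $81,000.00 / 1.788381
PV = $45,292.36

PV = FV / (1 + r)^t = $45,292.36


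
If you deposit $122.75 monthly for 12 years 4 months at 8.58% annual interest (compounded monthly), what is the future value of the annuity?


Future value of an ordinary annuity: FV = PMT × ((1 + r)^n − 1) / r
Monthly rate r = 0.0858/12 = 0.00715, n = 148
FV = $122.75 × ((1 + 0.0858/12)^148 − 1) / (0.0858/12)
FV = $122.75 × 261.587773
FV = $32,109.90

FV = PMT × ((1+r)^n - 1)/r = $32,109.90


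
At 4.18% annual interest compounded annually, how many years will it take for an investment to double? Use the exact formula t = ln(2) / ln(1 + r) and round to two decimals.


Doubling condition: (1 + r)^t = 2
Take ln of both sides: t × ln(1 + r) = ln(2)
t = ln(2) / ln(1 + r)
t = 0.693147 / 0.040950
t = 16.93

t = ln(2) / ln(1 + r) = 16.93 years


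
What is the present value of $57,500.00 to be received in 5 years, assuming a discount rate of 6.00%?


Present value formula: PV = FV / (1 + r)^t
PV = $57,500.00 / (1 + 0.06)^5
PV = $57,500.00 / 1.3382256
PV = $42,967.34

PV = FV / (1 + r)^t = $42,967.34


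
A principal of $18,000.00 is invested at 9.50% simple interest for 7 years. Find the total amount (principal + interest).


Total amount formula: A = P(1 + rt) = P + P·r·t
Interest: I = P × r × t = $18,000.00 × 0.095 × 7 = $11,970.00
A = P + I = $18,000.00 + $11,970.00 = $29,970.00

A = P + I = P(1 + rt) = $29,970.00


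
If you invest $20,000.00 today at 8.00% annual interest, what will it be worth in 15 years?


Future value formula: FV = PV × (1 + r)^t
FV = $20,000.00 × (1 + 0.08)^15
FV = $20,000.00 × 3.172169
FV = $63,443.38

FV = PV × (1 + r)^t = $63,443.38


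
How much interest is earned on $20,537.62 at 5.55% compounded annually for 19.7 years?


Compound interest earned = final amount − principal.
A = P(1 + r/n)^(nt) = $20,537.62 × (1 + 0.0555/1)^(1 × 19.7) = $59,521.98
Interest = A − P = $59,521.98 − $20,537.62 = $38,984.36

Interest = A - P = $38,984.36


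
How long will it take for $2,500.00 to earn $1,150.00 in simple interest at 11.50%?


Rearrange the simple interest formula for t:
I = P × r × t  ⇒  t = I / (P × r)
t = $1,150.00 / ($2,500.00 × 0.115)
t = 4

t = I/(P×r) = 4 years


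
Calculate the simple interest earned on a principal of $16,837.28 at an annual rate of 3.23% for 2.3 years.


Simple interest formula: I = P × r × t
I = $16,837.28 × 0.0323 × 2.3
I = $1,250.84

I = P × r × t = $1,250.84


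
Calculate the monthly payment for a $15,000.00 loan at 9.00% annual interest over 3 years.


Loan payment formula: PMT = PV × r / (1 − (1 + r)^(−n))
Monthly rate r = 0.09/12 = 0.0075, n = 36 months
Denominator: 1 − (1 + 0.09/12)^(−36) = 0.235851
PMT = $15,000.00 × (0.09/12) / 0.235851
PMT = $477.00 per month

PMT = PV × r / (1-(1+r)^(-n)) = $477.00/month


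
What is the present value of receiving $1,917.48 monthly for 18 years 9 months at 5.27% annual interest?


Present value of an ordinary annuity: PV = PMT × (1 − (1 + r)^(−n)) / r
Monthly rate r = 0.0527/12 ≈ 0.00439167, n = 225
PV = $1,917.48 × (1 − (1 + 0.0527/12)^(−225)) / (0.0527/12)
PV = $1,917.48 × 142.752112
PV = $273,724.32

PV = PMT × (1-(1+r)^(-n))/r = $273,724.32


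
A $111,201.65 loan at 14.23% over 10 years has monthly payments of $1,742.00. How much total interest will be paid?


Total paid over the life of the loan = PMT × n.
Total paid = $1,742.00 × 120 = $209,040.00
Total interest = total paid − principal = $209,040.00 − $111,201.65 = $97,838.35

Total interest = (PMT × n) - PV = $97,838.35


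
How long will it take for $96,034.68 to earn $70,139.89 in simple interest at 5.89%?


Rearrange the simple interest formula for t:
I = P × r × t  ⇒  t = I / (P × r)
t = $70,139.89 / ($96,034.68 × 0.0589)
t = 12.4

t = I/(P×r) = 12.4 years


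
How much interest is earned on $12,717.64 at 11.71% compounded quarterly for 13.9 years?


Compound interest earned = final amount − principal.
A = P(1 + r/n)^(nt) = $12,717.64 × (1 + 0.1171/4)^(4 × 13.9) = $63,263.57
Interest = A − P = $63,263.57 − $12,717.64 = $50,545.93

Interest = A - P = $50,545.93


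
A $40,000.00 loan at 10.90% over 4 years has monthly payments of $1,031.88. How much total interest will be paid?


Total paid over the life of the loan = PMT × n.
Total paid = $1,031.88 × 48 = $49,530.24
Total interest = total paid − principal = $49,530.24 − $40,000.00 = $9,530.24

Total interest = (PMT × n) - PV = $9,530.24


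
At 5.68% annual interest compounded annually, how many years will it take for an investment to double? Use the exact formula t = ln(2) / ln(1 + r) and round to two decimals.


Doubling condition: (1 + r)^t = 2
Take ln of both sides: t × ln(1 + r) = ln(2)
t = ln(2) / ln(1 + r)
t = 0.693147 / 0.055245
t = 12.55

t = ln(2) / ln(1 + r) = 12.55 years


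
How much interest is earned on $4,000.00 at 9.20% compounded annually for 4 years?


Compound interest earned = final amount − principal.
A = P(1 + r/n)^(nt) = $4,000.00 × (1 + 0.092/1)^(1 × 4) = $5,687.88
Interest = A − P = $5,687.88 − $4,000.00 = $1,687.88

Interest = A - P = $1,687.88


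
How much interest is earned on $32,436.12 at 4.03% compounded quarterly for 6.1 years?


Compound interest earned = final amount − principal.
A = P(1 + r/n)^(nt) = $32,436.12 × (1 + 0.0403/4)^(4 × 6.1) = $41,424.50
Interest = A − P = $41,424.50 − $32,436.12 = $8,988.38

Interest = A - P = $8,988.38


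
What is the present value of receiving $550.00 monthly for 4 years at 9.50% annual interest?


Present value of an ordinary annuity: PV = PMT × (1 − (1 + r)^(−n)) / r
Monthly rate r = 0.095/12 ≈ 0.00791667, n = 48
PV = $550.00 × (1 − (1 + 0.095/12)^(−48)) / (0.095/12)
PV = $550.00 × 39.803947
PV = $21,892.17

PV = PMT × (1-(1+r)^(-n))/r = $21,892.17


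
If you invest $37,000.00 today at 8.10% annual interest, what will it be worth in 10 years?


Future value formula: FV = PV × (1 + r)^t
FV = $37,000.00 × (1 + 0.081)^10
FV = $37,000.00 × 2.17899854
FV = $80,622.95

FV = PV × (1 + r)^t = $80,622.95


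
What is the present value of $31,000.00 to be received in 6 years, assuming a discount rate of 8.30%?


Present value formula: PV = FV / (1 + r)^t
PV = $31,000.00 / (1 + 0.083)^6
PV = $31,000.00 / 1.613507
PV = $19,212.81

PV = FV / (1 + r)^t = $19,212.81


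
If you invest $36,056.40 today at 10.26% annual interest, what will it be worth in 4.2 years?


Future value formula: FV = PV × (1 + r)^t
FV = $36,056.40 × (1 + 0.1026)^4.2
FV = $36,056.40 × 1.5071468
FV = $54,342.29

FV = PV × (1 + r)^t = $54,342.29


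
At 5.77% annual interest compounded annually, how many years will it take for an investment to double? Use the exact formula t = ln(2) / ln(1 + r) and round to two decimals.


Doubling condition: (1 + r)^t = 2
Take ln of both sides: t × ln(1 + r) = ln(2)
t = ln(2) / ln(1 + r)
t = 0.693147 / 0.056097
t = 12.36

t = ln(2) / ln(1 + r) = 12.36 years


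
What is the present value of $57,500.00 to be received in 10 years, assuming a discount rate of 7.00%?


Present value formula: PV = FV / (1 + r)^t
PV = $57,500.00 / (1 + 0.07)^10
PV = $57,500.00 / 1.9671514
PV = $29,230.08

PV = FV / (1 + r)^t = $29,230.08


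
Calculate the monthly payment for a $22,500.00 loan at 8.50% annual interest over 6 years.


Loan payment formula: PMT = PV × r / (1 − (1 + r)^(−n))
Monthly rate r = 0.085/12 ≈ 0.00708333, n = 72 months
Denominator: 1 − (1 + 0.085/12)^(−72) = 0.398424
PMT = $22,500.00 × (0.085/12) / 0.398424
PMT = $400.01 per month

PMT = PV × r / (1-(1+r)^(-n)) = $400.01/month


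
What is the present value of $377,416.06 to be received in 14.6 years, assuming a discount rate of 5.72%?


Present value formula: PV = FV / (1 + r)^t
PV = $377,416.06 / (1 + 0.0572)^14.6
PV = $377,416.06 / 2.2526538
PV = $167,542.86

PV = FV / (1 + r)^t = $167,542.86


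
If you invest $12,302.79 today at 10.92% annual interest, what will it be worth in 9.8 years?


Future value formula: FV = PV × (1 + r)^t
FV = $12,302.79 × (1 + 0.1092)^9.8
FV = $12,302.79 × 2.761192
FV = $33,970.37

FV = PV × (1 + r)^t = $33,970.37


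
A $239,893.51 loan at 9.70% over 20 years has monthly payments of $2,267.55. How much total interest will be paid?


Total paid over the life of the loan = PMT × n.
Total paid = $2,267.55 × 240 = $544,212.00
Total interest = total paid − principal = $544,212.00 − $239,893.51 = $304,318.49

Total interest = (PMT × n) - PV = $304,318.49


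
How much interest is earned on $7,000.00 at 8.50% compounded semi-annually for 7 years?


Compound interest earned = final amount − principal.
A = P(1 + r/n)^(nt) = $7,000.00 × (1 + 0.085/2)^(2 × 7) = $12,536.11
Interest = A − P = $12,536.11 − $7,000.00 = $5,536.11

Interest = A - P = $5,536.11


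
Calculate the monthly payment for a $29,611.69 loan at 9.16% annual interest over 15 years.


Loan payment formula: PMT = PV × r / (1 − (1 + r)^(−n))
Monthly rate r = 0.0916/12 ≈ 0.00763333, n = 180 months
Denominator: 1 − (1 + 0.0916/12)^(−180) = 0.745583
PMT = $29,611.69 × (0.0916/12) / 0.745583
PMT = $303.17 per month

PMT = PV × r / (1-(1+r)^(-n)) = $303.17/month


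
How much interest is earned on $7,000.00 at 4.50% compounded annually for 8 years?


Compound interest earned = final amount − principal.
A = P(1 + r/n)^(nt) = $7,000.00 × (1 + 0.045/1)^(1 × 8) = $9,954.70
Interest = A − P = $9,954.70 − $7,000.00 = $2,954.70

Interest = A - P = $2,954.70


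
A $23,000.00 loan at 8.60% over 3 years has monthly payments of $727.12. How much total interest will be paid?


Total paid over the life of the loan = PMT × n.
Total paid = $727.12 × 36 = $26,176.32
Total interest = total paid − principal = $26,176.32 − $23,000.00 = $3,176.32

Total interest = (PMT × n) - PV = $3,176.32


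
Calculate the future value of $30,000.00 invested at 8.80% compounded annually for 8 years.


Compound interest formula: A = P(1 + r/n)^(nt)
A = $30,000.00 × (1 + 0.088/1)^(1 × 8)
Growth factor: (1 + 0.088/1)^8 = 1.963501
A = $30,000.00 × 1.963501
A = $58,905.03

A = P(1 + r/n)^(nt) = $58,905.03


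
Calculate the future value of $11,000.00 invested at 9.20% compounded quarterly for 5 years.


Compound interest formula: A = P(1 + r/n)^(nt)
A = $11,000.00 × (1 + 0.092/4)^(4 × 5)
Growth factor: (1 + 0.092/4)^20 = 1.575842
A = $11,000.00 × 1.575842
A = $17,334.26

A = P(1 + r/n)^(nt) = $17,334.26


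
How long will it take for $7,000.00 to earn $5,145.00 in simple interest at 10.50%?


Rearrange the simple interest formula for t:
I = P × r × t  ⇒  t = I / (P × r)
t = $5,145.00 / ($7,000.00 × 0.105)
t = 7

t = I/(P×r) = 7 years


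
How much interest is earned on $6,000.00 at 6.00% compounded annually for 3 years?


Compound interest earned = final amount − principal.
A = P(1 + r/n)^(nt) = $6,000.00 × (1 + 0.06/1)^(1 × 3) = $7,146.10
Interest = A − P = $7,146.10 − $6,000.00 = $1,146.10

Interest = A - P = $1,146.10


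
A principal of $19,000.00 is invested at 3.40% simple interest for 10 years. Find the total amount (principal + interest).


Total amount formula: A = P(1 + rt) = P + P·r·t
Interest: I = P × r × t = $19,000.00 × 0.034 × 10 = $6,460.00
A = P + I = $19,000.00 + $6,460.00 = $25,460.00

A = P + I = P(1 + rt) = $25,460.00


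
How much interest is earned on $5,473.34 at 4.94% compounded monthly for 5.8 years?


Compound interest earned = final amount − principal.
A = P(1 + r/n)^(nt) = $5,473.34 × (1 + 0.0494/12)^(12 × 5.8) = $7,285.03
Interest = A − P = $7,285.03 − $5,473.34 = $1,811.69

Interest = A - P = $1,811.69


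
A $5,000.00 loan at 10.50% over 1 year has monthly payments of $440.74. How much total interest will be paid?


Total paid over the life of the loan = PMT × n.
Total paid = $440.74 × 12 = $5,288.88
Total interest = total paid − principal = $5,288.88 − $5,000.00 = $288.88

Total interest = (PMT × n) - PV = $288.88


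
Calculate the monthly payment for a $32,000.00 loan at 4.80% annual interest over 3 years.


Loan payment formula: PMT = PV × r / (1 − (1 + r)^(−n))
Monthly rate r = 0.048/12 = 0.004, n = 36 months
Denominator: 1 − (1 + 0.048/12)^(−36) = 0.1338635
PMT = $32,000.00 × (0.048/12) / 0.1338635
PMT = $956.20 per month

PMT = PV × r / (1-(1+r)^(-n)) = $956.20/month


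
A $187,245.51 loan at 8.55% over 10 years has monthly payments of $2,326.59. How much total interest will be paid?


Total paid over the life of the loan = PMT × n.
Total paid = $2,326.59 × 120 = $279,190.80
Total interest = total paid − principal = $279,190.80 − $187,245.51 = $91,945.29

Total interest = (PMT × n) - PV = $91,945.29


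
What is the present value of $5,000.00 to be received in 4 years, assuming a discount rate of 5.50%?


Present value formula: PV = FV / (1 + r)^t
PV = $5,000.00 / (1 + 0.055)^4
PV = $5,000.00 / 1.238825
PV = $4,036.08

PV = FV / (1 + r)^t = $4,036.08


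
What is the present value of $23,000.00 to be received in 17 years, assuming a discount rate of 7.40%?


Present value formula: PV = FV / (1 + r)^t
PV = $23,000.00 / (1 + 0.074)^17
PV = $23,000.00 / 3.365680
PV = $6,833.69

PV = FV / (1 + r)^t = $6,833.69


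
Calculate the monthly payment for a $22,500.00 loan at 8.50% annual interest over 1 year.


Loan payment formula: PMT = PV × r / (1 − (1 + r)^(−n))
Monthly rate r = 0.085/12 ≈ 0.00708333, n = 12 months
Denominator: 1 − (1 + 0.085/12)^(−12) = 0.08121246
PMT = $22,500.00 × (0.085/12) / 0.08121246
PMT = $1,962.45 per month

PMT = PV × r / (1-(1+r)^(-n)) = $1,962.45/month


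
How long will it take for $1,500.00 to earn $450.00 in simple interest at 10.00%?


Rearrange the simple interest formula for t:
I = P × r × t  ⇒  t = I / (P × r)
t = $450.00 / ($1,500.00 × 0.1)
t = 3

t = I/(P×r) = 3 years


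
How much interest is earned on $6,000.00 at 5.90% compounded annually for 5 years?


Compound interest earned = final amount − principal.
A = P(1 + r/n)^(nt) = $6,000.00 × (1 + 0.059/1)^(1 × 5) = $7,991.55
Interest = A − P = $7,991.55 − $6,000.00 = $1,991.55

Interest = A - P = $1,991.55


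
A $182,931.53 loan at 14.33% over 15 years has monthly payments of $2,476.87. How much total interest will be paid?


Total paid over the life of the loan = PMT × n.
Total paid = $2,476.87 × 180 = $445,836.60
Total interest = total paid − principal = $445,836.60 − $182,931.53 = $262,905.07

Total interest = (PMT × n) - PV = $262,905.07


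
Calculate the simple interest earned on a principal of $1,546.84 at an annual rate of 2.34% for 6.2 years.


Simple interest formula: I = P × r × t
I = $1,546.84 × 0.0234 × 6.2
I = $224.42

I = P × r × t = $224.42


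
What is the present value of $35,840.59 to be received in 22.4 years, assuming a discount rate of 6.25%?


Present value formula: PV = FV / (1 + r)^t
PV = $35,840.59 / (1 + 0.0625)^22.4
PV = $35,840.59 / 3.888376
PV = $9,217.37

PV = FV / (1 + r)^t = $9,217.37


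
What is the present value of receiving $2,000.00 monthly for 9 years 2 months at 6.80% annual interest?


Present value of an ordinary annuity: PV = PMT × (1 − (1 + r)^(−n)) / r
Monthly rate r = 0.068/12 ≈ 0.00566667, n = 110
PV = $2,000.00 × (1 − (1 + 0.068/12)^(−110)) / (0.068/12)
PV = $2,000.00 × 81.688509
PV = $163,377.02

PV = PMT × (1-(1+r)^(-n))/r = $163,377.02


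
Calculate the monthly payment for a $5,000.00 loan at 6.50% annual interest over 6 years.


Loan payment formula: PMT = PV × r / (1 − (1 + r)^(−n))
Monthly rate r = 0.065/12 ≈ 0.00541667, n = 72 months
Denominator: 1 − (1 + 0.065/12)^(−72) = 0.322230
PMT = $5,000.00 × (0.065/12) / 0.322230
PMT = $84.05 per month

PMT = PV × r / (1-(1+r)^(-n)) = $84.05/month


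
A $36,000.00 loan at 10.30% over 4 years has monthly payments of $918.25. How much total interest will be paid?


Total paid over the life of the loan = PMT × n.
Total paid = $918.25 × 48 = $44,076.00
Total interest = total paid − principal = $44,076.00 − $36,000.00 = $8,076.00

Total interest = (PMT × n) - PV = $8,076.00


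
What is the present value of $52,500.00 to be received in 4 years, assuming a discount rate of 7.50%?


Present value formula: PV = FV / (1 + r)^t
PV = $52,500.00 / (1 + 0.075)^4
PV = $52,500.00 / 1.335469
PV = $39,312.03

PV = FV / (1 + r)^t = $39,312.03


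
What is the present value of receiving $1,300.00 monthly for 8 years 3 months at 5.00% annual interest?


Present value of an ordinary annuity: PV = PMT × (1 − (1 + r)^(−n)) / r
Monthly rate r = 0.05/12 ≈ 0.00416667, n = 99
PV = $1,300.00 × (1 − (1 + 0.05/12)^(−99)) / (0.05/12)
PV = $1,300.00 × 80.985416
PV = $105,281.04

PV = PMT × (1-(1+r)^(-n))/r = $105,281.04


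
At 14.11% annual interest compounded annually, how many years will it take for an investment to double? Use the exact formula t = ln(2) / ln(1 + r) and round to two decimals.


Doubling condition: (1 + r)^t = 2
Take ln of both sides: t × ln(1 + r) = ln(2)
t = ln(2) / ln(1 + r)
t = 0.693147 / 0.131993
t = 5.25

t = ln(2) / ln(1 + r) = 5.25 years


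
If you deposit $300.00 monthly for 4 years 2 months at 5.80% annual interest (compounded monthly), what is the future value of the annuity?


Future value of an ordinary annuity: FV = PMT × ((1 + r)^n − 1) / r
Monthly rate r = 0.058/12 ≈ 0.00483333, n = 50
FV = $300.00 × ((1 + 0.058/12)^50 − 1) / (0.058/12)
FV = $300.00 × 56.405914
FV = $16,921.77

FV = PMT × ((1+r)^n - 1)/r = $16,921.77


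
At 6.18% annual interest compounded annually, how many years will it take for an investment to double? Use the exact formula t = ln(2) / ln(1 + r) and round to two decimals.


Doubling condition: (1 + r)^t = 2
Take ln of both sides: t × ln(1 + r) = ln(2)
t = ln(2) / ln(1 + r)
t = 0.693147 / 0.059966
t = 11.56

t = ln(2) / ln(1 + r) = 11.56 years


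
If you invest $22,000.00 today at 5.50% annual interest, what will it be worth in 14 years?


Future value formula: FV = PV × (1 + r)^t
FV = $22,000.00 × (1 + 0.055)^14
FV = $22,000.00 × 2.1160915
FV = $46,554.01

FV = PV × (1 + r)^t = $46,554.01


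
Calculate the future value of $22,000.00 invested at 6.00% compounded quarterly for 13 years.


Compound interest formula: A = P(1 + r/n)^(nt)
A = $22,000.00 × (1 + 0.06/4)^(4 × 13)
Growth factor: (1 + 0.06/4)^52 = 2.168873
A = $22,000.00 × 2.168873
A = $47,715.21

A = P(1 + r/n)^(nt) = $47,715.21


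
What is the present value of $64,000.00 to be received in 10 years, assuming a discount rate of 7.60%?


Present value formula: PV = FV / (1 + r)^t
PV = $64,000.00 / (1 + 0.076)^10
PV = $64,000.00 / 2.0802844
PV = $30,765.02

PV = FV / (1 + r)^t = $30,765.02


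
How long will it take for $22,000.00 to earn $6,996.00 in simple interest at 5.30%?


Rearrange the simple interest formula for t:
I = P × r × t  ⇒  t = I / (P × r)
t = $6,996.00 / ($22,000.00 × 0.053)
t = 6

t = I/(P×r) = 6 years


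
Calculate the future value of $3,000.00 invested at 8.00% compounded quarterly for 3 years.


Compound interest formula: A = P(1 + r/n)^(nt)
A = $3,000.00 × (1 + 0.08/4)^(4 × 3)
Growth factor: (1 + 0.08/4)^12 = 1.268242
A = $3,000.00 × 1.268242
A = $3,804.73

A = P(1 + r/n)^(nt) = $3,804.73


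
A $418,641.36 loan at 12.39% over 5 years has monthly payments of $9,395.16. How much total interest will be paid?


Total paid over the life of the loan = PMT × n.
Total paid = $9,395.16 × 60 = $563,709.60
Total interest = total paid − principal = $563,709.60 − $418,641.36 = $145,068.24

Total interest = (PMT × n) - PV = $145,068.24


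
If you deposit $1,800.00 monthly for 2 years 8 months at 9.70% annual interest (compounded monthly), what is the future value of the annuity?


Future value of an ordinary annuity: FV = PMT × ((1 + r)^n − 1) / r
Monthly rate r = 0.097/12 ≈ 0.00808333, n = 32
FV = $1,800.00 × ((1 + 0.097/12)^32 − 1) / (0.097/12)
FV = $1,800.00 × 36.353306
FV = $65,435.95

FV = PMT × ((1+r)^n - 1)/r = $65,435.95


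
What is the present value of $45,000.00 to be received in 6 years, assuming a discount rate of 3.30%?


Present value formula: PV = FV / (1 + r)^t
PV = $45,000.00 / (1 + 0.033)^6
PV = $45,000.00 / 1.2150718
PV = $37,034.85

PV = FV / (1 + r)^t = $37,034.85


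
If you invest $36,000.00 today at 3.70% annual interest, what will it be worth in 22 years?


Future value formula: FV = PV × (1 + r)^t
FV = $36,000.00 × (1 + 0.037)^22
FV = $36,000.00 × 2.22398903
FV = $80,063.61

FV = PV × (1 + r)^t = $80,063.61


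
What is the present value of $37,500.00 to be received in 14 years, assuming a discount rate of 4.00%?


Present value formula: PV = FV / (1 + r)^t
PV = $37,500.00 / (1 + 0.04)^14
PV = $37,500.00 / 1.731676
PV = $21,655.32

PV = FV / (1 + r)^t = $21,655.32


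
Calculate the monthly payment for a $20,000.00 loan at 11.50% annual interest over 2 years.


Loan payment formula: PMT = PV × r / (1 − (1 + r)^(−n))
Monthly rate r = 0.115/12 ≈ 0.00958333, n = 24 months
Denominator: 1 − (1 + 0.115/12)^(−24) = 0.204596
PMT = $20,000.00 × (0.115/12) / 0.204596
PMT = $936.81 per month

PMT = PV × r / (1-(1+r)^(-n)) = $936.81/month


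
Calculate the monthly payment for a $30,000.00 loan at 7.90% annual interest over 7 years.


Loan payment formula: PMT = PV × r / (1 − (1 + r)^(−n))
Monthly rate r = 0.079/12 ≈ 0.00658333, n = 84 months
Denominator: 1 − (1 + 0.079/12)^(−84) = 0.423735
PMT = $30,000.00 × (0.079/12) / 0.423735
PMT = $466.09 per month

PMT = PV × r / (1-(1+r)^(-n)) = $466.09/month


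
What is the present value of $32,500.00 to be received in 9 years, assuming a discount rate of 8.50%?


Present value formula: PV = FV / (1 + r)^t
PV = $32,500.00 / (1 + 0.085)^9
PV = $32,500.00 / 2.083856
PV = $15,596.09

PV = FV / (1 + r)^t = $15,596.09


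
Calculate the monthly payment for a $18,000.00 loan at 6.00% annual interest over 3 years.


Loan payment formula: PMT = PV × r / (1 − (1 + r)^(−n))
Monthly rate r = 0.06/12 = 0.005, n = 36 months
Denominator: 1 − (1 + 0.06/12)^(−36) = 0.1643551
PMT = $18,000.00 × (0.06/12) / 0.1643551
PMT = $547.59 per month

PMT = PV × r / (1-(1+r)^(-n)) = $547.59/month


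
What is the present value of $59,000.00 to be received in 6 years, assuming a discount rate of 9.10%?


Present value formula: PV = FV / (1 + r)^t
PV = $59,000.00 / (1 + 0.091)^6
PV = $59,000.00 / 1.686353
PV = $34,986.74

PV = FV / (1 + r)^t = $34,986.74


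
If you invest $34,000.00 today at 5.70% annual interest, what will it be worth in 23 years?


Future value formula: FV = PV × (1 + r)^t
FV = $34,000.00 × (1 + 0.057)^23
FV = $34,000.00 × 3.5786952
FV = $121,675.64

FV = PV × (1 + r)^t = $121,675.64
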